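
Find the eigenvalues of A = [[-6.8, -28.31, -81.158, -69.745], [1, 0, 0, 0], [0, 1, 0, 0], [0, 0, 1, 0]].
Eigenvalues solve det(λI - A) = 0.
Characteristic polynomial: λ^4 + 6.8*λ^3 + 28.31*λ^2 + 81.158*λ + 69.745 = 0.
Factor: (λ + 3.7)(λ + 1.3)(λ^2 + 1.8*λ + 14.5) = 0.
Roots: -0.9 + 3.7j, -0.9 - 3.7j, -1.3, -3.7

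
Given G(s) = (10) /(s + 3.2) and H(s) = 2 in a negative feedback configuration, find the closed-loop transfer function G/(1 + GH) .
Closed-loop T = G/(1+GH).
Numerator: G_num * H_den = 10.
Denominator: G_den * H_den + G_num * H_num = (s + 3.2) + (20) = s + 23.2.
T(s) = (10)/(s + 23.2)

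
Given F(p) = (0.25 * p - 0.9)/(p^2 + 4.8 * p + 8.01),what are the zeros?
Set numerator = 0: 0.25*p - 0.9 = 0 → Zeros: 3.6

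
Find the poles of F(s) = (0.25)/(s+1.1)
Set denominator = 0: s + 1.1 = 0 → Poles: -1.1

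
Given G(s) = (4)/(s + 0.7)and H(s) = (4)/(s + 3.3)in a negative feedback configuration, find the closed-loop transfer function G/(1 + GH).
Closed-loop T = G/(1+GH).
Numerator: G_num * H_den = 4*s + 13.2.
Denominator: G_den * H_den + G_num * H_num = (s^2 + 4*s + 2.31) + (16) = s^2 + 4*s + 18.31.
T(s) = (4*s + 13.2)/(s^2 + 4*s + 18.31)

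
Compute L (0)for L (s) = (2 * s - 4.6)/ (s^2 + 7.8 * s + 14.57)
DC gain = L(0) = num(0)/den(0) = -4.6/14.57 = -0.3157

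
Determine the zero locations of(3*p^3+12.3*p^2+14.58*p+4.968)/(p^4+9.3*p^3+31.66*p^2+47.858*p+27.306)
Set numerator = 0: 3*p^3 + 12.3*p^2 + 14.58*p + 4.968 = 3*(p + 2.3)(p + 0.6)(p + 1.2) = 0 → Zeros: -0.6, -1.2, -2.3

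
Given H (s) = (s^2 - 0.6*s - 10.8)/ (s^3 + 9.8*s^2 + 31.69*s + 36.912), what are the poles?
Set denominator = 0: s^3 + 9.8*s^2 + 31.69*s + 36.912 = (s + 4.8)(s^2 + 5*s + 7.69) = 0 → Poles: -2.5 + 1.2j, -2.5 - 1.2j, -4.8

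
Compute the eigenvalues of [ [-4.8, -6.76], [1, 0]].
Eigenvalues solve det(λI - A) = 0.
Characteristic polynomial: λ^2 + 4.8*λ + 6.76 = 0.
Roots: -2.4 + 1j, -2.4 - 1j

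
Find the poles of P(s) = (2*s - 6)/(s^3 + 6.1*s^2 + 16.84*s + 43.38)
Set denominator = 0: s^3 + 6.1*s^2 + 16.84*s + 43.38 = (s + 4.5)(s^2 + 1.6*s + 9.64) = 0 → Poles: -0.8 + 3j, -0.8 - 3j, -4.5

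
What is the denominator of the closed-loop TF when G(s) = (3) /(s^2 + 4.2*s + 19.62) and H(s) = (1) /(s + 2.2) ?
Characteristic poly = G_den * H_den + G_num * H_num = (s^3 + 6.4*s^2 + 28.86*s + 43.164) + (3) = s^3 + 6.4*s^2 + 28.86*s + 46.164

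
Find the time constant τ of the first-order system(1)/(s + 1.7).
First-order system: τ = -1/pole. Pole = -1.7. τ = -1/(-1.7) = 0.5882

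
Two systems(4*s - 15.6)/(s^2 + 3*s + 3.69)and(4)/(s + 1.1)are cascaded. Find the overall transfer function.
Series: H = H₁ · H₂ = (n₁·n₂)/(d₁·d₂).
Num: n₁·n₂ = 16*s - 62.4. Den: d₁·d₂ = s^3 + 4.1*s^2 + 6.99*s + 4.059.
H(s) = (16*s - 62.4)/(s^3 + 4.1*s^2 + 6.99*s + 4.059)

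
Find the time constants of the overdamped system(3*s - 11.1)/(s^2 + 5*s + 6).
Overdamped: real poles at -3, -2. τ = -1/pole → τ₁ = 0.3333, τ₂ = 0.5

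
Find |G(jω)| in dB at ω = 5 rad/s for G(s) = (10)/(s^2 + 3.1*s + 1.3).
Substitute s = j*5: G(j5) = -0.295533 - 0.193281j.
|G(j5)| = sqrt(Re² + Im²) = 0.3531.
20*log₁₀(0.3531) = -9.04 dB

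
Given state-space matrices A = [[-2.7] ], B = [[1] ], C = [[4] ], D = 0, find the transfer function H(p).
H(p) = C(pI - A)⁻¹B + D.
Characteristic polynomial det(pI - A) = p + 2.7.
Numerator from C·adj(pI-A)·B + D·det(pI-A) = 4.
H(p) = (4)/(p + 2.7)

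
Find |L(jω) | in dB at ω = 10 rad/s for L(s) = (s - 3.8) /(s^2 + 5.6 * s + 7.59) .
Substitute s = j*10: L(j10) = 0.0780394 - 0.0609219j.
|L(j10)| = sqrt(Re² + Im²) = 0.099.
20*log₁₀(0.099) = -20.09 dB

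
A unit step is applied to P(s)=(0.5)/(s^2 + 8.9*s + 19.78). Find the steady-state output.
FVT: lim_{t→∞} y(t) = lim_{s→0} s*Y(s) where Y(s) = P(s)/s.
= lim_{s→0} P(s) = P(0) = num(0)/den(0) = 0.5/19.78 = 0.02528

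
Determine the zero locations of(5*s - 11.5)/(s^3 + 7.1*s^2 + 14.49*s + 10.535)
Set numerator = 0: 5*s - 11.5 = 0 → Zeros: 2.3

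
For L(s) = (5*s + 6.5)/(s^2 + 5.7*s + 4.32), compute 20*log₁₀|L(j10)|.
Substitute s = j*10: L(j10) = 0.179631 - 0.415563j.
|L(j10)| = sqrt(Re² + Im²) = 0.4527.
20*log₁₀(0.4527) = -6.88 dB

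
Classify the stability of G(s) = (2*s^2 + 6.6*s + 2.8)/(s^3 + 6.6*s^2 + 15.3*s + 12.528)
Denominator: s^3 + 6.6*s^2 + 15.3*s + 12.528 = (s + 2.4)(s^2 + 4.2*s + 5.22). Poles: -2.1 + 0.9j, -2.1 - 0.9j, -2.4. Stable (all poles in LHP)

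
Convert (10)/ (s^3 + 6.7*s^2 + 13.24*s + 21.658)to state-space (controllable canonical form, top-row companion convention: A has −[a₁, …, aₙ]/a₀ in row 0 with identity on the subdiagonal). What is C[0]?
Reachable canonical form: C = numerator coefficients (right-aligned, zero-padded to length n).
num = 10, C = [[0, 0, 10]].
C[0] = 0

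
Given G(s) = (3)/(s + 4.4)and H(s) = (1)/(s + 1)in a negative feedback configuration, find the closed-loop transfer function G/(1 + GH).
Closed-loop T = G/(1+GH).
Numerator: G_num * H_den = 3*s + 3.
Denominator: G_den * H_den + G_num * H_num = (s^2 + 5.4*s + 4.4) + (3) = s^2 + 5.4*s + 7.4.
T(s) = (3*s + 3)/(s^2 + 5.4*s + 7.4)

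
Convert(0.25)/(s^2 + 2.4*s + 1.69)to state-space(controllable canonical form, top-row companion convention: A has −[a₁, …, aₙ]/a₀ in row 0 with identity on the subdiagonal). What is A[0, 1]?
Reachable canonical form for den = s^2 + 2.4*s + 1.69: top row of A = -[a₁,a₂,...,aₙ]/a₀, ones on the subdiagonal, zeros elsewhere.
A = [[-2.4, -1.69], [1, 0]].
A[0,1] = -1.69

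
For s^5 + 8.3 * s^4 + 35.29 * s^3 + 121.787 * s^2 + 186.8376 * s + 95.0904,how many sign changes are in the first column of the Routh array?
Routh array:
s^5: [1, 35.29, 186.8376]; s^4: [8.3, 121.787, 95.0904]; s^3: [20.6169, 175.381]; s^2: [51.1816, 95.0904]; s^1: [137.077]; s^0: [95.0904]
First column: [1, 8.3, 20.6169, 51.1816, 137.077, 95.0904]. Sign changes = 0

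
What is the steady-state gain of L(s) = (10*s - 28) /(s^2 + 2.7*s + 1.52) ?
DC gain = L(0) = num(0)/den(0) = -28/1.52 = -18.42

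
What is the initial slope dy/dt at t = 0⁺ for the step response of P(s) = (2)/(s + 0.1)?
IVT: y'(0⁺) = lim_{s→∞} s²·Y(s) = lim_{s→∞} s·P(s).
deg(num) = 0, deg(den) = 1, relative degree = 1, so s·P(s) → (leading num)/(leading den) = 2/1 = 2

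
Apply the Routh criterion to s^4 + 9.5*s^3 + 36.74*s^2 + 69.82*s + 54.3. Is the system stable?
Routh array:
s^4: [1, 36.74, 54.3]; s^3: [9.5, 69.82]; s^2: [29.3905, 54.3]; s^1: [52.2684]; s^0: [54.3]
First column: [1, 9.5, 29.3905, 52.2684, 54.3]. Sign changes = 0.
Yes, stable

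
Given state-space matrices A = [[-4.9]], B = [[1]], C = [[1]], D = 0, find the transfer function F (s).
F(s) = C(sI - A)⁻¹B + D.
Characteristic polynomial det(sI - A) = s + 4.9.
Numerator from C·adj(sI-A)·B + D·det(sI-A) = 1.
F(s) = (1)/(s + 4.9)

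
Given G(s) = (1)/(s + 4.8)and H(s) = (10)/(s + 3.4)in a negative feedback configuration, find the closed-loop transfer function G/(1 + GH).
Closed-loop T = G/(1+GH).
Numerator: G_num * H_den = s + 3.4.
Denominator: G_den * H_den + G_num * H_num = (s^2 + 8.2*s + 16.32) + (10) = s^2 + 8.2*s + 26.32.
T(s) = (s + 3.4)/(s^2 + 8.2*s + 26.32)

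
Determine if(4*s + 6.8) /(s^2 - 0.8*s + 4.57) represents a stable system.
Denominator: s^2 - 0.8*s + 4.57. Poles: 0.4 + 2.1j, 0.4 - 2.1j. All Re(p)<0: No (unstable)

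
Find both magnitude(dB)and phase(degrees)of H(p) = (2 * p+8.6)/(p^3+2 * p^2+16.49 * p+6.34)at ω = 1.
Substitute p = j*1: H(j1) = 0.263951 - 0.481243j.
|H| = 20*log₁₀(sqrt(Re²+Im²)) = -5.21 dB.
∠H = atan2(Im, Re) = -61.26°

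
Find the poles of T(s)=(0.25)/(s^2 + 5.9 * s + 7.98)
Set denominator = 0: s^2 + 5.9*s + 7.98 = (s + 3.8)(s + 2.1) = 0 → Poles: -2.1, -3.8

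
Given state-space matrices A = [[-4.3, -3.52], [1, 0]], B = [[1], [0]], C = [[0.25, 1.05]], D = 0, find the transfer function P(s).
P(s) = C(sI - A)⁻¹B + D.
Characteristic polynomial det(sI - A) = s^2 + 4.3*s + 3.52.
Numerator from C·adj(sI-A)·B + D·det(sI-A) = 0.25*s + 1.05.
P(s) = (0.25*s + 1.05)/(s^2 + 4.3*s + 3.52)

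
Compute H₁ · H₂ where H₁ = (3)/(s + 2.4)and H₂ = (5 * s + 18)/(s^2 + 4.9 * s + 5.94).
Series: H = H₁ · H₂ = (n₁·n₂)/(d₁·d₂).
Num: n₁·n₂ = 15*s + 54. Den: d₁·d₂ = s^3 + 7.3*s^2 + 17.7*s + 14.256.
H(s) = (15*s + 54)/(s^3 + 7.3*s^2 + 17.7*s + 14.256)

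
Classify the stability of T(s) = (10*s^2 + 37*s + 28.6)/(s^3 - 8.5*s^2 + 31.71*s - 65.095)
Denominator: s^3 - 8.5*s^2 + 31.71*s - 65.095 = (s - 4.7)(s^2 - 3.8*s + 13.85). Poles: 1.9 + 3.2j, 1.9 - 3.2j, 4.7. Unstable (3 pole(s) in RHP)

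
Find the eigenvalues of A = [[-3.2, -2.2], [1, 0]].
Eigenvalues solve det(λI - A) = 0.
Characteristic polynomial: λ^2 + 3.2*λ + 2.2 = 0.
Factor: (λ + 2.2)(λ + 1) = 0.
Roots: -1, -2.2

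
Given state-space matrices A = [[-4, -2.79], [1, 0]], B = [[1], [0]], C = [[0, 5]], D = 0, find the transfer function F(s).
F(s) = C(sI - A)⁻¹B + D.
Characteristic polynomial det(sI - A) = s^2 + 4*s + 2.79.
Numerator from C·adj(sI-A)·B + D·det(sI-A) = 5.
F(s) = (5)/(s^2 + 4*s + 2.79)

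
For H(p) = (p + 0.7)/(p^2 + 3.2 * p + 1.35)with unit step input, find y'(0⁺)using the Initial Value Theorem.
IVT: y'(0⁺) = lim_{p→∞} p²·Y(p) = lim_{p→∞} p·H(p).
deg(num) = 1, deg(den) = 2, relative degree = 1, so p·H(p) → (leading num)/(leading den) = 1/1 = 1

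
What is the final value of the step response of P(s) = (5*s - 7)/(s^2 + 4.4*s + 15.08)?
FVT: lim_{t→∞} y(t) = lim_{s→0} s*Y(s) where Y(s) = P(s)/s.
= lim_{s→0} P(s) = P(0) = num(0)/den(0) = -7/15.08 = -0.4642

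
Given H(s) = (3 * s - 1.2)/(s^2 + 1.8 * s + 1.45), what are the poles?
Set denominator = 0: s^2 + 1.8*s + 1.45 = 0 → Poles: -0.9 + 0.8j, -0.9 - 0.8j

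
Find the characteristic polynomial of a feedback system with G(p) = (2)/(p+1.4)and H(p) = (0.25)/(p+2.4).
Characteristic poly = G_den * H_den + G_num * H_num = (p^2 + 3.8*p + 3.36) + (0.5) = p^2 + 3.8*p + 3.86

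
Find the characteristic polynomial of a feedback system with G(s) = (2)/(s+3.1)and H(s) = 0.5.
Characteristic poly = G_den * H_den + G_num * H_num = (s + 3.1) + (1) = s + 4.1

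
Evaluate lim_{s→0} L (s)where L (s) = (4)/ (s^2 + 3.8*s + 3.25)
DC gain = L(0) = num(0)/den(0) = 4/3.25 = 1.231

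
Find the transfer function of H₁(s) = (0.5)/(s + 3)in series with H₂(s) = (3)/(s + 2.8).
Series: H = H₁ · H₂ = (n₁·n₂)/(d₁·d₂).
Num: n₁·n₂ = 1.5. Den: d₁·d₂ = s^2 + 5.8*s + 8.4.
H(s) = (1.5)/(s^2 + 5.8*s + 8.4)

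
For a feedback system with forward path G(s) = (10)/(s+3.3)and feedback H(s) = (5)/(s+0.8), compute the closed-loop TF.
Closed-loop T = G/(1+GH).
Numerator: G_num * H_den = 10*s + 8.
Denominator: G_den * H_den + G_num * H_num = (s^2 + 4.1*s + 2.64) + (50) = s^2 + 4.1*s + 52.64.
T(s) = (10*s + 8)/(s^2 + 4.1*s + 52.64)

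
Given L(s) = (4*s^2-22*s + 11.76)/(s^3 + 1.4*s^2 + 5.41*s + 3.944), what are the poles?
Set denominator = 0: s^3 + 1.4*s^2 + 5.41*s + 3.944 = (s + 0.8)(s^2 + 0.6*s + 4.93) = 0 → Poles: -0.3 + 2.2j, -0.3 - 2.2j, -0.8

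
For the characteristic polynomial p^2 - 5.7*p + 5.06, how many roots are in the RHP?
p^2 - 5.7*p + 5.06 = (p - 1.1)(p - 4.6). Poles: 1.1, 4.6. RHP poles (Re>0): 2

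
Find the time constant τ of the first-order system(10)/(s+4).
First-order system: τ = -1/pole. Pole = -4. τ = -1/(-4) = 0.25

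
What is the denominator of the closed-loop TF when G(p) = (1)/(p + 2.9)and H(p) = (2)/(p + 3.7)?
Characteristic poly = G_den * H_den + G_num * H_num = (p^2 + 6.6*p + 10.73) + (2) = p^2 + 6.6*p + 12.73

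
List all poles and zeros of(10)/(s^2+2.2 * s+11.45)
Set denominator = 0: s^2 + 2.2*s + 11.45 = 0 → Poles: -1.1 + 3.2j, -1.1 - 3.2j
Numerator is a nonzero constant (10) → Zeros: none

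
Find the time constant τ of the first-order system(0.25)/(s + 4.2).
First-order system: τ = -1/pole. Pole = -4.2. τ = -1/(-4.2) = 0.2381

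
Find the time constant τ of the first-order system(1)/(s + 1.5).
First-order system: τ = -1/pole. Pole = -1.5. τ = -1/(-1.5) = 0.6667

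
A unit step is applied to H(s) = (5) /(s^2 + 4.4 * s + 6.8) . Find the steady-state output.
FVT: lim_{t→∞} y(t) = lim_{s→0} s*Y(s) where Y(s) = H(s)/s.
= lim_{s→0} H(s) = H(0) = num(0)/den(0) = 5/6.8 = 0.7353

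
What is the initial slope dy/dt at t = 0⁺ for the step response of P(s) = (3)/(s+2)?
IVT: y'(0⁺) = lim_{s→∞} s²·Y(s) = lim_{s→∞} s·P(s).
deg(num) = 0, deg(den) = 1, relative degree = 1, so s·P(s) → (leading num)/(leading den) = 3/1 = 3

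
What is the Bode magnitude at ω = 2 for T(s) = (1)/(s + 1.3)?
Substitute s = j*2: T(j2) = 0.228471 - 0.351494j.
|T(j2)| = sqrt(Re² + Im²) = 0.4192.
20*log₁₀(0.4192) = -7.55 dB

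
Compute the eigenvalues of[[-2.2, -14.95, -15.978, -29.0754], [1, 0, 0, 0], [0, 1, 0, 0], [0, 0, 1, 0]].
Eigenvalues solve det(λI - A) = 0.
Characteristic polynomial: λ^4 + 2.2*λ^3 + 14.95*λ^2 + 15.978*λ + 29.0754 = 0.
Factor: (λ^2 + λ + 11.14)(λ^2 + 1.2*λ + 2.61) = 0.
Roots: -0.5 + 3.3j, -0.5 - 3.3j, -0.6 + 1.5j, -0.6 - 1.5j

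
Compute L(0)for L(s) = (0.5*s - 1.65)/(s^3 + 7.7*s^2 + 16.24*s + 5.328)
DC gain = L(0) = num(0)/den(0) = -1.65/5.328 = -0.3097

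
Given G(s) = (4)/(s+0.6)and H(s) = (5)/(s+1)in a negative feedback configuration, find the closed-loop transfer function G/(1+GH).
Closed-loop T = G/(1+GH).
Numerator: G_num * H_den = 4*s + 4.
Denominator: G_den * H_den + G_num * H_num = (s^2 + 1.6*s + 0.6) + (20) = s^2 + 1.6*s + 20.6.
T(s) = (4*s + 4)/(s^2 + 1.6*s + 20.6)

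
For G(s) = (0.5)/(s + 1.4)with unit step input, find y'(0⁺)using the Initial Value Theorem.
IVT: y'(0⁺) = lim_{s→∞} s²·Y(s) = lim_{s→∞} s·G(s).
deg(num) = 0, deg(den) = 1, relative degree = 1, so s·G(s) → (leading num)/(leading den) = 0.5/1 = 0.5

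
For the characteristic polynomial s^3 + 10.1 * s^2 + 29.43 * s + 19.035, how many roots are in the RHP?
s^3 + 10.1*s^2 + 29.43*s + 19.035 = (s + 0.9)(s + 4.5)(s + 4.7). Poles: -0.9, -4.5, -4.7. RHP poles (Re>0): 0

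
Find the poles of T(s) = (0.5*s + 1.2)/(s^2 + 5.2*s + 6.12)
Set denominator = 0: s^2 + 5.2*s + 6.12 = (s + 3.4)(s + 1.8) = 0 → Poles: -1.8, -3.4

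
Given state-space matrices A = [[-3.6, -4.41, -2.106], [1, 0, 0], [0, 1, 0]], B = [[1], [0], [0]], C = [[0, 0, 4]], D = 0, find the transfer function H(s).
H(s) = C(sI - A)⁻¹B + D.
Characteristic polynomial det(sI - A) = s^3 + 3.6*s^2 + 4.41*s + 2.106.
Numerator from C·adj(sI-A)·B + D·det(sI-A) = 4.
H(s) = (4)/(s^3 + 3.6*s^2 + 4.41*s + 2.106)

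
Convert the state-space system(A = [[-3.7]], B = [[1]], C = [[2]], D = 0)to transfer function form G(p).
G(p) = C(pI - A)⁻¹B + D.
Characteristic polynomial det(pI - A) = p + 3.7.
Numerator from C·adj(pI-A)·B + D·det(pI-A) = 2.
G(p) = (2)/(p + 3.7)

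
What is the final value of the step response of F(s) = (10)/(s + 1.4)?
FVT: lim_{t→∞} y(t) = lim_{s→0} s*Y(s) where Y(s) = F(s)/s.
= lim_{s→0} F(s) = F(0) = num(0)/den(0) = 10/1.4 = 7.143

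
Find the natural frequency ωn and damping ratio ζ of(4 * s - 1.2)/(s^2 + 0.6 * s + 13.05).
Underdamped: complex pole -0.3 + 3.6j. ωn = |pole| = 3.612, ζ = -Re(pole)/ωn = 0.08305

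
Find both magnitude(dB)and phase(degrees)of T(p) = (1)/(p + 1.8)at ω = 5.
Substitute p = j*5: T(j5) = 0.0637394 - 0.177054j.
|T| = 20*log₁₀(sqrt(Re²+Im²)) = -14.51 dB.
∠T = atan2(Im, Re) = -70.20°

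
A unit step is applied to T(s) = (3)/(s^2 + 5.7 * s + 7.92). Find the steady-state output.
FVT: lim_{t→∞} y(t) = lim_{s→0} s*Y(s) where Y(s) = T(s)/s.
= lim_{s→0} T(s) = T(0) = num(0)/den(0) = 3/7.92 = 0.3788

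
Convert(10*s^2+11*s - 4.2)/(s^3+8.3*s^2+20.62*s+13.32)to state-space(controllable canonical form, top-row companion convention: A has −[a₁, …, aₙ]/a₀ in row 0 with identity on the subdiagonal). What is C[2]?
Reachable canonical form: C = numerator coefficients (right-aligned, zero-padded to length n).
num = 10*s^2 + 11*s - 4.2, C = [[10, 11, -4.2]].
C[2] = -4.2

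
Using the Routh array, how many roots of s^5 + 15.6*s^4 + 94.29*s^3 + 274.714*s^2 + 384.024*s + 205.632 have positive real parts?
Routh array:
s^5: [1, 94.29, 384.024]; s^4: [15.6, 274.714, 205.632]; s^3: [76.6801, 370.842]; s^2: [199.269, 205.632]; s^1: [291.714]; s^0: [205.632]
First column: [1, 15.6, 76.6801, 199.269, 291.714, 205.632]. Sign changes = RHP roots = 0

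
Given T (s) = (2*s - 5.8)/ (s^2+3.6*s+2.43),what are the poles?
Set denominator = 0: s^2 + 3.6*s + 2.43 = (s + 0.9)(s + 2.7) = 0 → Poles: -0.9, -2.7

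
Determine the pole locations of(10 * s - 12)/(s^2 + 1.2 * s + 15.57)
Set denominator = 0: s^2 + 1.2*s + 15.57 = 0 → Poles: -0.6 + 3.9j, -0.6 - 3.9j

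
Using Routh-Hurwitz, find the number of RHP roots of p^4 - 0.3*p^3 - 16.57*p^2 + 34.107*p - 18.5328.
Routh array:
p^4: [1, -16.57, -18.5328]; p^3: [-0.3, 34.107]; p^2: [97.12, -18.5328]; p^1: [34.0498]; p^0: [-18.5328]
First column: [1, -0.3, 97.12, 34.0498, -18.5328]. Sign changes = RHP roots = 3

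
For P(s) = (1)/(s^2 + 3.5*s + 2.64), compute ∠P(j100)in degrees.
Substitute s = j*100: P(j100) = -9.9904e-05 - 3.49756e-06j.
∠P(j100) = atan2(Im, Re) = atan2(-3.49756e-06, -9.9904e-05) = -177.99°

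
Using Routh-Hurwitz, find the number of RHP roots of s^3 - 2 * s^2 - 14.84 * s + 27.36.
Routh array:
s^3: [1, -14.84]; s^2: [-2, 27.36]; s^1: [-1.16]; s^0: [27.36]
First column: [1, -2, -1.16, 27.36]. Sign changes = RHP roots = 2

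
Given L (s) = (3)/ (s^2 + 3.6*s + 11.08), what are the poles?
Set denominator = 0: s^2 + 3.6*s + 11.08 = 0 → Poles: -1.8 + 2.8j, -1.8 - 2.8j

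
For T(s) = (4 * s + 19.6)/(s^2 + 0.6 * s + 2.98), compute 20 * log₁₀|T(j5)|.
Substitute s = j*5: T(j5) = -0.752393 - 1.01077j.
|T(j5)| = sqrt(Re² + Im²) = 1.26.
20*log₁₀(1.26) = 2.01 dB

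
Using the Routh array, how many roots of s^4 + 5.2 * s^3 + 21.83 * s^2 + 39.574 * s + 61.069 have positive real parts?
Routh array:
s^4: [1, 21.83, 61.069]; s^3: [5.2, 39.574]; s^2: [14.2196, 61.069]; s^1: [17.2416]; s^0: [61.069]
First column: [1, 5.2, 14.2196, 17.2416, 61.069]. Sign changes = RHP roots = 0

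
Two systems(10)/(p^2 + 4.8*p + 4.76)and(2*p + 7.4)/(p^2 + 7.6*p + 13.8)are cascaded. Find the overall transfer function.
Series: H = H₁ · H₂ = (n₁·n₂)/(d₁·d₂).
Num: n₁·n₂ = 20*p + 74. Den: d₁·d₂ = p^4 + 12.4*p^3 + 55.04*p^2 + 102.416*p + 65.688.
H(p) = (20*p + 74)/(p^4 + 12.4*p^3 + 55.04*p^2 + 102.416*p + 65.688)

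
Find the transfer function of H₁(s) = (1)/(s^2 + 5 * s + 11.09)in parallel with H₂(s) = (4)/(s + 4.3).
Parallel: H = H₁ + H₂ = (n₁·d₂ + n₂·d₁)/(d₁·d₂).
n₁·d₂ = s + 4.3. n₂·d₁ = 4*s^2 + 20*s + 44.36. Sum = 4*s^2 + 21*s + 48.66. d₁·d₂ = s^3 + 9.3*s^2 + 32.59*s + 47.687.
H(s) = (4*s^2 + 21*s + 48.66)/(s^3 + 9.3*s^2 + 32.59*s + 47.687)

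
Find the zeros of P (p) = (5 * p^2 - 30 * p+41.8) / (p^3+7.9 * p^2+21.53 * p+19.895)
Set numerator = 0: 5*p^2 - 30*p + 41.8 = 5*(p - 2.2)(p - 3.8) = 0 → Zeros: 2.2, 3.8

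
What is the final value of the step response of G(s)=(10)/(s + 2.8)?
FVT: lim_{t→∞} y(t) = lim_{s→0} s*Y(s) where Y(s) = G(s)/s.
= lim_{s→0} G(s) = G(0) = num(0)/den(0) = 10/2.8 = 3.571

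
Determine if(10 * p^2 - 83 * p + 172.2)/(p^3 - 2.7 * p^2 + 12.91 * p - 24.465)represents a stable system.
Denominator: p^3 - 2.7*p^2 + 12.91*p - 24.465 = (p - 2.1)(p^2 - 0.6*p + 11.65). Poles: 0.3 + 3.4j, 0.3 - 3.4j, 2.1. All Re(p)<0: No (unstable)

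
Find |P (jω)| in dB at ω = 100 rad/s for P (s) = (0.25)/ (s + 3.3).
Substitute s = j*100: P(j100) = 8.24103e-05 - 0.00249728j.
|P(j100)| = sqrt(Re² + Im²) = 0.002499.
20*log₁₀(0.002499) = -52.05 dB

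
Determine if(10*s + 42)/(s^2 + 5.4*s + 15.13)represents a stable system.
Denominator: s^2 + 5.4*s + 15.13. Poles: -2.7 + 2.8j, -2.7 - 2.8j. All Re(p)<0: Yes (stable)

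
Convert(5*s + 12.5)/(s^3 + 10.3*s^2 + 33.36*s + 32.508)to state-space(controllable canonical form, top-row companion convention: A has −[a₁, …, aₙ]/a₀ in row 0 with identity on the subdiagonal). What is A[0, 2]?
Reachable canonical form for den = s^3 + 10.3*s^2 + 33.36*s + 32.508: top row of A = -[a₁,a₂,...,aₙ]/a₀, ones on the subdiagonal, zeros elsewhere.
A = [[-10.3, -33.36, -32.508], [1, 0, 0], [0, 1, 0]].
A[0,2] = -32.508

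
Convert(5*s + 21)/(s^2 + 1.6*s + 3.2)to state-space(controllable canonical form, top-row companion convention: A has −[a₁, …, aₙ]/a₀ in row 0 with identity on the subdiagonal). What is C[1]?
Reachable canonical form: C = numerator coefficients (right-aligned, zero-padded to length n).
num = 5*s + 21, C = [[5, 21]].
C[1] = 21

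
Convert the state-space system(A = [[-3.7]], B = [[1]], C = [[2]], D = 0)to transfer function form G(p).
G(p) = C(pI - A)⁻¹B + D.
Characteristic polynomial det(pI - A) = p + 3.7.
Numerator from C·adj(pI-A)·B + D·det(pI-A) = 2.
G(p) = (2)/(p + 3.7)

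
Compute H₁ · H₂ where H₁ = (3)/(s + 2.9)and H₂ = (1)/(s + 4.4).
Series: H = H₁ · H₂ = (n₁·n₂)/(d₁·d₂).
Num: n₁·n₂ = 3. Den: d₁·d₂ = s^2 + 7.3*s + 12.76.
H(s) = (3)/(s^2 + 7.3*s + 12.76)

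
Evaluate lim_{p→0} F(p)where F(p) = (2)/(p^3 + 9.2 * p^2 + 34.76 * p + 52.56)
DC gain = F(0) = num(0)/den(0) = 2/52.56 = 0.03805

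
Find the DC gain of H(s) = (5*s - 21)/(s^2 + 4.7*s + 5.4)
DC gain = H(0) = num(0)/den(0) = -21/5.4 = -3.889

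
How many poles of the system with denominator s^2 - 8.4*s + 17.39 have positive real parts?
s^2 - 8.4*s + 17.39 = (s - 4.7)(s - 3.7). Poles: 3.7, 4.7. RHP poles (Re>0): 2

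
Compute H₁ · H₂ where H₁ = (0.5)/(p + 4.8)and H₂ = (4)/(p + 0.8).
Series: H = H₁ · H₂ = (n₁·n₂)/(d₁·d₂).
Num: n₁·n₂ = 2. Den: d₁·d₂ = p^2 + 5.6*p + 3.84.
H(p) = (2)/(p^2 + 5.6*p + 3.84)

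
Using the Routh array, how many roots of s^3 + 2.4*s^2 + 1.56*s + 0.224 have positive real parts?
Routh array:
s^3: [1, 1.56]; s^2: [2.4, 0.224]; s^1: [1.46667]; s^0: [0.224]
First column: [1, 2.4, 1.46667, 0.224]. Sign changes = RHP roots = 0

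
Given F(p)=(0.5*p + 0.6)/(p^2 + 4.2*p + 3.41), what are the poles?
Set denominator = 0: p^2 + 4.2*p + 3.41 = (p + 1.1)(p + 3.1) = 0 → Poles: -1.1, -3.1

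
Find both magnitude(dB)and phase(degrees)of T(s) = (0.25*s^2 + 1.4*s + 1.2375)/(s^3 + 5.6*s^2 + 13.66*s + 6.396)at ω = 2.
Substitute s = j*2: T(j2) = 0.0799107 - 0.0784882j.
|T| = 20*log₁₀(sqrt(Re²+Im²)) = -19.01 dB.
∠T = atan2(Im, Re) = -44.49°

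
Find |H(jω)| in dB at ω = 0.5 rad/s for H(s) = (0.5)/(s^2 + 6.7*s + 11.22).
Substitute s = j*0.5: H(j0.5) = 0.0416909 - 0.0127315j.
|H(j0.5)| = sqrt(Re² + Im²) = 0.04359.
20*log₁₀(0.04359) = -27.21 dB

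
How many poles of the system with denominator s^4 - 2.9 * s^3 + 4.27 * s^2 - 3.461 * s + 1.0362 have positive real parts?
s^4 - 2.9*s^3 + 4.27*s^2 - 3.461*s + 1.0362 = (s - 1.1)(s - 0.6)(s^2 - 1.2*s + 1.57). Poles: 0.6, 0.6 + 1.1j, 0.6 - 1.1j, 1.1. RHP poles (Re>0): 4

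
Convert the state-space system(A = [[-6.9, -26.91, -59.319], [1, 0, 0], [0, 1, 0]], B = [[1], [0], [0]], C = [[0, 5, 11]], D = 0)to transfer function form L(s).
L(s) = C(sI - A)⁻¹B + D.
Characteristic polynomial det(sI - A) = s^3 + 6.9*s^2 + 26.91*s + 59.319.
Numerator from C·adj(sI-A)·B + D·det(sI-A) = 5*s + 11.
L(s) = (5*s + 11)/(s^3 + 6.9*s^2 + 26.91*s + 59.319)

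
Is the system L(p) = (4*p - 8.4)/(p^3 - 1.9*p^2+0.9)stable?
Denominator: p^3 - 1.9*p^2 + 0.9 = (p - 1.5)(p - 1)(p + 0.6). Poles: -0.6, 1, 1.5. All Re(p)<0: No (unstable)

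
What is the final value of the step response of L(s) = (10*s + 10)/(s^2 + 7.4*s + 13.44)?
FVT: lim_{t→∞} y(t) = lim_{s→0} s*Y(s) where Y(s) = L(s)/s.
= lim_{s→0} L(s) = L(0) = num(0)/den(0) = 10/13.44 = 0.744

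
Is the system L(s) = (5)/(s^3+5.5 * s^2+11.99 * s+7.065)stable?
Denominator: s^3 + 5.5*s^2 + 11.99*s + 7.065 = (s + 0.9)(s^2 + 4.6*s + 7.85). Poles: -0.9, -2.3 + 1.6j, -2.3 - 1.6j. All Re(p)<0: Yes (stable)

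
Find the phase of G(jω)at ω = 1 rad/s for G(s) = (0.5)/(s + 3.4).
Substitute s = j*1: G(j1) = 0.13535 - 0.0398089j.
∠G(j1) = atan2(Im, Re) = atan2(-0.0398089, 0.13535) = -16.39°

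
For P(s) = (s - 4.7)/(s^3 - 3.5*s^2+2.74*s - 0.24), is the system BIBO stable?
Denominator: s^3 - 3.5*s^2 + 2.74*s - 0.24 = (s - 0.1)(s - 1)(s - 2.4). Poles: 0.1, 1, 2.4. All Re(p)<0: No (unstable)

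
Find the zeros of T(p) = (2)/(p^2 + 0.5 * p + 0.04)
Numerator is a nonzero constant (2) → Zeros: none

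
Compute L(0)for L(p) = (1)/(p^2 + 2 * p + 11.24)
DC gain = L(0) = num(0)/den(0) = 1/11.24 = 0.08897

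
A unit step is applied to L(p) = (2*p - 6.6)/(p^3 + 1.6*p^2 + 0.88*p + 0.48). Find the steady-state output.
FVT: lim_{t→∞} y(t) = lim_{p→0} p*Y(p) where Y(p) = L(p)/p.
= lim_{p→0} L(p) = L(0) = num(0)/den(0) = -6.6/0.48 = -13.75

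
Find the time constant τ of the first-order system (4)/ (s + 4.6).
First-order system: τ = -1/pole. Pole = -4.6. τ = -1/(-4.6) = 0.2174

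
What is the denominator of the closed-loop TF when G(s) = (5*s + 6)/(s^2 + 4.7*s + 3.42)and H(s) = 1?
Characteristic poly = G_den * H_den + G_num * H_num = (s^2 + 4.7*s + 3.42) + (5*s + 6) = s^2 + 9.7*s + 9.42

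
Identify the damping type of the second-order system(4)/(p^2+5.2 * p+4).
Standard form: ωn²/(p²+2ζωn·p+ωn²) gives ωn=2, ζ=1.3.
Overdamped (ζ = 1.3 > 1)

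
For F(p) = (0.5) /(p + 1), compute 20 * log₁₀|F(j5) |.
Substitute p = j*5: F(j5) = 0.0192308 - 0.0961538j.
|F(j5)| = sqrt(Re² + Im²) = 0.09806.
20*log₁₀(0.09806) = -20.17 dB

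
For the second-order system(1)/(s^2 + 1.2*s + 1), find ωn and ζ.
Standard form: ωn²/(s²+2ζωn·s+ωn²).
const=1=ωn² → ωn=1, s coeff=1.2=2ζωn → ζ=0.6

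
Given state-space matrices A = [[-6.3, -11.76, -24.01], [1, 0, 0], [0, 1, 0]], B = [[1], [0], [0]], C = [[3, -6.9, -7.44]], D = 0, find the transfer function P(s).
P(s) = C(sI - A)⁻¹B + D.
Characteristic polynomial det(sI - A) = s^3 + 6.3*s^2 + 11.76*s + 24.01.
Numerator from C·adj(sI-A)·B + D·det(sI-A) = 3*s^2 - 6.9*s - 7.44.
P(s) = (3*s^2 - 6.9*s - 7.44)/(s^3 + 6.3*s^2 + 11.76*s + 24.01)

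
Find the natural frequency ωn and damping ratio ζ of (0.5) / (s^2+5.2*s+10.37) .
Underdamped: complex pole -2.6 + 1.9j. ωn = |pole| = 3.22, ζ = -Re(pole)/ωn = 0.8074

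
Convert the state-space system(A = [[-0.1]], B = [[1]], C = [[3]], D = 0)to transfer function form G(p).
G(p) = C(pI - A)⁻¹B + D.
Characteristic polynomial det(pI - A) = p + 0.1.
Numerator from C·adj(pI-A)·B + D·det(pI-A) = 3.
G(p) = (3)/(p + 0.1)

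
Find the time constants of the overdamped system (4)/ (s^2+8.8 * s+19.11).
Overdamped: real poles at -3.9, -4.9. τ = -1/pole → τ₁ = 0.2564, τ₂ = 0.2041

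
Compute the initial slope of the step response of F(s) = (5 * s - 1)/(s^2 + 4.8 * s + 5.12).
IVT: y'(0⁺) = lim_{s→∞} s²·Y(s) = lim_{s→∞} s·F(s).
deg(num) = 1, deg(den) = 2, relative degree = 1, so s·F(s) → (leading num)/(leading den) = 5/1 = 5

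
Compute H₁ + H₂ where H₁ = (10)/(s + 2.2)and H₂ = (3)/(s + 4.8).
Parallel: H = H₁ + H₂ = (n₁·d₂ + n₂·d₁)/(d₁·d₂).
n₁·d₂ = 10*s + 48. n₂·d₁ = 3*s + 6.6. Sum = 13*s + 54.6. d₁·d₂ = s^2 + 7*s + 10.56.
H(s) = (13*s + 54.6)/(s^2 + 7*s + 10.56)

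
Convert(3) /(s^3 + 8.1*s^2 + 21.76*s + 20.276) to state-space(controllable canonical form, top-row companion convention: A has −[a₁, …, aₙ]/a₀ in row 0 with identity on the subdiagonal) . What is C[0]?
Reachable canonical form: C = numerator coefficients (right-aligned, zero-padded to length n).
num = 3, C = [[0, 0, 3]].
C[0] = 0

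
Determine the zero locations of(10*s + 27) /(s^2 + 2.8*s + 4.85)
Set numerator = 0: 10*s + 27 = 0 → Zeros: -2.7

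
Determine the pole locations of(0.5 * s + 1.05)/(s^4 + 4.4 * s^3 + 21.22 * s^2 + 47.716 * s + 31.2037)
Set denominator = 0: s^4 + 4.4*s^3 + 21.22*s^2 + 47.716*s + 31.2037 = (s + 1.9)(s + 1.1)(s^2 + 1.4*s + 14.93) = 0 → Poles: -0.7 + 3.8j, -0.7 - 3.8j, -1.1, -1.9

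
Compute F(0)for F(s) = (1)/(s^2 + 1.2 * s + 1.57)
DC gain = F(0) = num(0)/den(0) = 1/1.57 = 0.6369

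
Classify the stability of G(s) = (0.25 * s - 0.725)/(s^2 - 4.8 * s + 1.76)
Denominator: s^2 - 4.8*s + 1.76 = (s - 0.4)(s - 4.4). Poles: 0.4, 4.4. Unstable (2 pole(s) in RHP)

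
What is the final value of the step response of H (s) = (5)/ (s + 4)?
FVT: lim_{t→∞} y(t) = lim_{s→0} s*Y(s) where Y(s) = H(s)/s.
= lim_{s→0} H(s) = H(0) = num(0)/den(0) = 5/4 = 1.25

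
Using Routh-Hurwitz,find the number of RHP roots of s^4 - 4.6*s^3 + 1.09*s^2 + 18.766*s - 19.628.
Routh array:
s^4: [1, 1.09, -19.628]; s^3: [-4.6, 18.766]; s^2: [5.16957, -19.628]; s^1: [1.30055]; s^0: [-19.628]
First column: [1, -4.6, 5.16957, 1.30055, -19.628]. Sign changes = RHP roots = 3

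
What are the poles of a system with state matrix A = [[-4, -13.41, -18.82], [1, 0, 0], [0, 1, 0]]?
Eigenvalues solve det(λI - A) = 0.
Characteristic polynomial: λ^3 + 4*λ^2 + 13.41*λ + 18.82 = 0.
Factor: (λ + 2)(λ^2 + 2*λ + 9.41) = 0.
Roots: -1 + 2.9j, -1 - 2.9j, -2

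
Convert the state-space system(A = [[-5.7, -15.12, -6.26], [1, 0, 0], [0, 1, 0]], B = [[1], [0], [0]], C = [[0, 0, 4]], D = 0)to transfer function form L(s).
L(s) = C(sI - A)⁻¹B + D.
Characteristic polynomial det(sI - A) = s^3 + 5.7*s^2 + 15.12*s + 6.26.
Numerator from C·adj(sI-A)·B + D·det(sI-A) = 4.
L(s) = (4)/(s^3 + 5.7*s^2 + 15.12*s + 6.26)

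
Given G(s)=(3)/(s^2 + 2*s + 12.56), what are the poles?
Set denominator = 0: s^2 + 2*s + 12.56 = 0 → Poles: -1 + 3.4j, -1 - 3.4j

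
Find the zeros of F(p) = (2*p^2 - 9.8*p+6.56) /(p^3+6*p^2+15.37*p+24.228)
Set numerator = 0: 2*p^2 - 9.8*p + 6.56 = 2*(p - 0.8)(p - 4.1) = 0 → Zeros: 0.8, 4.1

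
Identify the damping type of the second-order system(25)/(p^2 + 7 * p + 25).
Standard form: ωn²/(p²+2ζωn·p+ωn²) gives ωn=5, ζ=0.7.
Underdamped (ζ = 0.7 < 1)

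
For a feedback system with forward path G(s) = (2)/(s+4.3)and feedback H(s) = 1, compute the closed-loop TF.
Closed-loop T = G/(1+GH).
Numerator: G_num * H_den = 2.
Denominator: G_den * H_den + G_num * H_num = (s + 4.3) + (2) = s + 6.3.
T(s) = (2)/(s + 6.3)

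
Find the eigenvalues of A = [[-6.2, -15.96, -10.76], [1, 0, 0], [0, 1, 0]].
Eigenvalues solve det(λI - A) = 0.
Characteristic polynomial: λ^3 + 6.2*λ^2 + 15.96*λ + 10.76 = 0.
Factor: (λ + 1)(λ^2 + 5.2*λ + 10.76) = 0.
Roots: -1, -2.6 + 2j, -2.6 - 2j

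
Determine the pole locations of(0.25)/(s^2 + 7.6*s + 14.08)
Set denominator = 0: s^2 + 7.6*s + 14.08 = (s + 3.2)(s + 4.4) = 0 → Poles: -3.2, -4.4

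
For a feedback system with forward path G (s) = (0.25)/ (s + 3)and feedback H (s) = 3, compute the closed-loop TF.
Closed-loop T = G/(1+GH).
Numerator: G_num * H_den = 0.25.
Denominator: G_den * H_den + G_num * H_num = (s + 3) + (0.75) = s + 3.75.
T(s) = (0.25)/(s + 3.75)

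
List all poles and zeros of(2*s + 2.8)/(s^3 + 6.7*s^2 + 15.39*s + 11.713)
Set denominator = 0: s^3 + 6.7*s^2 + 15.39*s + 11.713 = (s + 1.7)(s^2 + 5*s + 6.89) = 0 → Poles: -1.7, -2.5 + 0.8j, -2.5 - 0.8j
Set numerator = 0: 2*s + 2.8 = 0 → Zeros: -1.4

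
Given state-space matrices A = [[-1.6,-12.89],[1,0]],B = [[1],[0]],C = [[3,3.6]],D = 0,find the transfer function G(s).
G(s) = C(sI - A)⁻¹B + D.
Characteristic polynomial det(sI - A) = s^2 + 1.6*s + 12.89.
Numerator from C·adj(sI-A)·B + D·det(sI-A) = 3*s + 3.6.
G(s) = (3*s + 3.6)/(s^2 + 1.6*s + 12.89)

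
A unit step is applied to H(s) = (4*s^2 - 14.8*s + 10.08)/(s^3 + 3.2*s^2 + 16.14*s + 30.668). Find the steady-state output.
FVT: lim_{t→∞} y(t) = lim_{s→0} s*Y(s) where Y(s) = H(s)/s.
= lim_{s→0} H(s) = H(0) = num(0)/den(0) = 10.08/30.668 = 0.3287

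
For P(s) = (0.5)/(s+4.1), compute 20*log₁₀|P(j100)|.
Substitute s = j*100: P(j100) = 0.000204656 - 0.00499161j.
|P(j100)| = sqrt(Re² + Im²) = 0.004996.
20*log₁₀(0.004996) = -46.03 dB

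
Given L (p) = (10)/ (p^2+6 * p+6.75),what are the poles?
Set denominator = 0: p^2 + 6*p + 6.75 = (p + 4.5)(p + 1.5) = 0 → Poles: -1.5, -4.5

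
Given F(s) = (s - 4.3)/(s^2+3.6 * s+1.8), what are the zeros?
Set numerator = 0: s - 4.3 = 0 → Zeros: 4.3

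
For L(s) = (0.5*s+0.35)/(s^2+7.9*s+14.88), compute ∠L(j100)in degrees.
Substitute s = j*100: L(j100) = 0.00035888 - 0.00497906j.
∠L(j100) = atan2(Im, Re) = atan2(-0.00497906, 0.00035888) = -85.88°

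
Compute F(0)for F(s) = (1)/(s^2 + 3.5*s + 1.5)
DC gain = F(0) = num(0)/den(0) = 1/1.5 = 0.6667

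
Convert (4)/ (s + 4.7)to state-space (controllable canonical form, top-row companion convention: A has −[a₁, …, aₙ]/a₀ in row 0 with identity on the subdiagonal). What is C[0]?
Reachable canonical form: C = numerator coefficients (right-aligned, zero-padded to length n).
num = 4, C = [[4]].
C[0] = 4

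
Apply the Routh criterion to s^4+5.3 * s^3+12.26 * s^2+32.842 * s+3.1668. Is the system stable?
Routh array:
s^4: [1, 12.26, 3.1668]; s^3: [5.3, 32.842]; s^2: [6.0634, 3.1668]; s^1: [30.0739]; s^0: [3.1668]
First column: [1, 5.3, 6.0634, 30.0739, 3.1668]. Sign changes = 0.
Yes, stable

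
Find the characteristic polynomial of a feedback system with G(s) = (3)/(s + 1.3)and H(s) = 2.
Characteristic poly = G_den * H_den + G_num * H_num = (s + 1.3) + (6) = s + 7.3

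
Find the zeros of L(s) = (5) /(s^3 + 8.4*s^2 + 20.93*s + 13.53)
Numerator is a nonzero constant (5) → Zeros: none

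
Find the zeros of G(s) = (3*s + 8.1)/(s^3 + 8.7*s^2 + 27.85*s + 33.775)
Set numerator = 0: 3*s + 8.1 = 0 → Zeros: -2.7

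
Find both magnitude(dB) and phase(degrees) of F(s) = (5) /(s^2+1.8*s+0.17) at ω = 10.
Substitute s = j*10: F(j10) = -0.0485081 - 0.00874633j.
|F| = 20*log₁₀(sqrt(Re²+Im²)) = -26.14 dB.
∠F = atan2(Im, Re) = -169.78°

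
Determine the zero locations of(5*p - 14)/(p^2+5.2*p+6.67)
Set numerator = 0: 5*p - 14 = 0 → Zeros: 2.8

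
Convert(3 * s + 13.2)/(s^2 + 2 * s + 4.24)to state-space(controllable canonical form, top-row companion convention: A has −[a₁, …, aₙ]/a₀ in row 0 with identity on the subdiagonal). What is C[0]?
Reachable canonical form: C = numerator coefficients (right-aligned, zero-padded to length n).
num = 3*s + 13.2, C = [[3, 13.2]].
C[0] = 3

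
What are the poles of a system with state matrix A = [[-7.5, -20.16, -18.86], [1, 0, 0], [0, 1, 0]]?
Eigenvalues solve det(λI - A) = 0.
Characteristic polynomial: λ^3 + 7.5*λ^2 + 20.16*λ + 18.86 = 0.
Factor: (λ + 2.3)(λ^2 + 5.2*λ + 8.2) = 0.
Roots: -2.3, -2.6 + 1.2j, -2.6 - 1.2j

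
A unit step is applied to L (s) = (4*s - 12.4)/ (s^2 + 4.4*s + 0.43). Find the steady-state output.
FVT: lim_{t→∞} y(t) = lim_{s→0} s*Y(s) where Y(s) = L(s)/s.
= lim_{s→0} L(s) = L(0) = num(0)/den(0) = -12.4/0.43 = -28.84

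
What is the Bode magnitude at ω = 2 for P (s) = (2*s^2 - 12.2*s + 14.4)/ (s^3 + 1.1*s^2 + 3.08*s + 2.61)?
Substitute s = j*2: P(j2) = 5.07459 + 8.41495j.
|P(j2)| = sqrt(Re² + Im²) = 9.827.
20*log₁₀(9.827) = 19.85 dB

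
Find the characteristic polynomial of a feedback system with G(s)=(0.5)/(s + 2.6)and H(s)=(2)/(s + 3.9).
Characteristic poly = G_den * H_den + G_num * H_num = (s^2 + 6.5*s + 10.14) + (1) = s^2 + 6.5*s + 11.14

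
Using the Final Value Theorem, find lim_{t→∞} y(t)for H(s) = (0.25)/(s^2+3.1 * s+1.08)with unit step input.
FVT: lim_{t→∞} y(t) = lim_{s→0} s*Y(s) where Y(s) = H(s)/s.
= lim_{s→0} H(s) = H(0) = num(0)/den(0) = 0.25/1.08 = 0.2315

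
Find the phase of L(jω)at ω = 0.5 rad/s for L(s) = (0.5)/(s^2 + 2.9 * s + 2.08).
Substitute s = j*0.5: L(j0.5) = 0.167847 - 0.132993j.
∠L(j0.5) = atan2(Im, Re) = atan2(-0.132993, 0.167847) = -38.39°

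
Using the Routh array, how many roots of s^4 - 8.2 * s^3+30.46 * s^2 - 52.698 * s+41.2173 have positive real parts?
Routh array:
s^4: [1, 30.46, 41.2173]; s^3: [-8.2, -52.698]; s^2: [24.0334, 41.2173]; s^1: [-38.635]; s^0: [41.2173]
First column: [1, -8.2, 24.0334, -38.635, 41.2173]. Sign changes = RHP roots = 4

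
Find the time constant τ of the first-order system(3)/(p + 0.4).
First-order system: τ = -1/pole. Pole = -0.4. τ = -1/(-0.4) = 2.5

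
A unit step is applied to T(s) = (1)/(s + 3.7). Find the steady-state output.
FVT: lim_{t→∞} y(t) = lim_{s→0} s*Y(s) where Y(s) = T(s)/s.
= lim_{s→0} T(s) = T(0) = num(0)/den(0) = 1/3.7 = 0.2703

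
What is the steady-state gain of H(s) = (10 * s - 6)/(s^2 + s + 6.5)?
DC gain = H(0) = num(0)/den(0) = -6/6.5 = -0.9231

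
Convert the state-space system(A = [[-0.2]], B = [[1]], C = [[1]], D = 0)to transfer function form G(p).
G(p) = C(pI - A)⁻¹B + D.
Characteristic polynomial det(pI - A) = p + 0.2.
Numerator from C·adj(pI-A)·B + D·det(pI-A) = 1.
G(p) = (1)/(p + 0.2)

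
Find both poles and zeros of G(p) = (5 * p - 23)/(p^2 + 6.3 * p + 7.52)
Set denominator = 0: p^2 + 6.3*p + 7.52 = (p + 1.6)(p + 4.7) = 0 → Poles: -1.6, -4.7
Set numerator = 0: 5*p - 23 = 0 → Zeros: 4.6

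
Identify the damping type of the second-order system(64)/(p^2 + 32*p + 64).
Standard form: ωn²/(p²+2ζωn·p+ωn²) gives ωn=8, ζ=2.
Overdamped (ζ = 2 > 1)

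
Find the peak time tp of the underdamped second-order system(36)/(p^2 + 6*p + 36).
Standard form: ωn²/(p²+2ζωn·p+ωn²) → ωn = 6, ζ = 0.5.
ωd = ωn·√(1-ζ²) = 6·√(1-0.5²) = 5.196.
tp = π/ωd = π/5.196 = 0.6046 s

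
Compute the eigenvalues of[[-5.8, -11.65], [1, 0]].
Eigenvalues solve det(λI - A) = 0.
Characteristic polynomial: λ^2 + 5.8*λ + 11.65 = 0.
Roots: -2.9 + 1.8j, -2.9 - 1.8j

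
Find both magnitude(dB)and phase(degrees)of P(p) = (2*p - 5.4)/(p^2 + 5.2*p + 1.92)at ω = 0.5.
Substitute p = j*0.5: P(j0.5) = -0.672119 + 1.64522j.
|P| = 20*log₁₀(sqrt(Re²+Im²)) = 4.99 dB.
∠P = atan2(Im, Re) = 112.22°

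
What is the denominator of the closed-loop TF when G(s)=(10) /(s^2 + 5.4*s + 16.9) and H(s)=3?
Characteristic poly = G_den * H_den + G_num * H_num = (s^2 + 5.4*s + 16.9) + (30) = s^2 + 5.4*s + 46.9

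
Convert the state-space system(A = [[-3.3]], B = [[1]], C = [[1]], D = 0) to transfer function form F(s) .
F(s) = C(sI - A)⁻¹B + D.
Characteristic polynomial det(sI - A) = s + 3.3.
Numerator from C·adj(sI-A)·B + D·det(sI-A) = 1.
F(s) = (1)/(s + 3.3)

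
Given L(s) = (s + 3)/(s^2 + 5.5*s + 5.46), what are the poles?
Set denominator = 0: s^2 + 5.5*s + 5.46 = (s + 1.3)(s + 4.2) = 0 → Poles: -1.3, -4.2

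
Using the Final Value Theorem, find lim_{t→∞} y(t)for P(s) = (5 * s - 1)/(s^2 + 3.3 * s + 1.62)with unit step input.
FVT: lim_{t→∞} y(t) = lim_{s→0} s*Y(s) where Y(s) = P(s)/s.
= lim_{s→0} P(s) = P(0) = num(0)/den(0) = -1/1.62 = -0.6173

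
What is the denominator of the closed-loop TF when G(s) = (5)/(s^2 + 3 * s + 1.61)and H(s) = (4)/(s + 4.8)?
Characteristic poly = G_den * H_den + G_num * H_num = (s^3 + 7.8*s^2 + 16.01*s + 7.728) + (20) = s^3 + 7.8*s^2 + 16.01*s + 27.728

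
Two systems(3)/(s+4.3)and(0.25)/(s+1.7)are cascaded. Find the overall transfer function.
Series: H = H₁ · H₂ = (n₁·n₂)/(d₁·d₂).
Num: n₁·n₂ = 0.75. Den: d₁·d₂ = s^2 + 6*s + 7.31.
H(s) = (0.75)/(s^2 + 6*s + 7.31)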